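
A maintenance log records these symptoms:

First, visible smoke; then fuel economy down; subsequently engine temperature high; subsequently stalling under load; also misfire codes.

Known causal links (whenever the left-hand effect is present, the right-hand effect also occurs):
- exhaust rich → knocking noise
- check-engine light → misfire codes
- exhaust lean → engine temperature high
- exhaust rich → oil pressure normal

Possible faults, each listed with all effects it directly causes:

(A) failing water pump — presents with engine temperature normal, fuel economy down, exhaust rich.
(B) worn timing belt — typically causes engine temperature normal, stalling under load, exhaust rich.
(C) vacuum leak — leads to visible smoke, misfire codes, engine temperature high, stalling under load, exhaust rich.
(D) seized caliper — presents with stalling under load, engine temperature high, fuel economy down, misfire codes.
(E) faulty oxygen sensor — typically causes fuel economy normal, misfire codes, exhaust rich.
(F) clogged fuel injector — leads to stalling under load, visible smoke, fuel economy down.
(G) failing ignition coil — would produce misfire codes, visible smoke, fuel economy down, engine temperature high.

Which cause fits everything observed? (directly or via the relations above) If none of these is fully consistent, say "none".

Checking each candidate against the observations:
(A) failing water pump — visible smoke -; fuel economy down +; engine temperature high -; stalling under load -; misfire codes -
(B) worn timing belt — fails on visible smoke, fuel economy down, engine temperature high, misfire codes (predicts engine temperature normal, not engine temperature high)
(C) vacuum leak — does not account for fuel economy down
(D) seized caliper — does not account for visible smoke
(E) faulty oxygen sensor — fails on visible smoke, fuel economy down, engine temperature high, stalling under load (predicts fuel economy normal, not fuel economy down)
(F) clogged fuel injector — does not account for engine temperature high, misfire codes
(G) failing ignition coil — visible smoke +; fuel economy down +; engine temperature high +; stalling under load -; misfire codes +
No candidate is consistent with all observations.

none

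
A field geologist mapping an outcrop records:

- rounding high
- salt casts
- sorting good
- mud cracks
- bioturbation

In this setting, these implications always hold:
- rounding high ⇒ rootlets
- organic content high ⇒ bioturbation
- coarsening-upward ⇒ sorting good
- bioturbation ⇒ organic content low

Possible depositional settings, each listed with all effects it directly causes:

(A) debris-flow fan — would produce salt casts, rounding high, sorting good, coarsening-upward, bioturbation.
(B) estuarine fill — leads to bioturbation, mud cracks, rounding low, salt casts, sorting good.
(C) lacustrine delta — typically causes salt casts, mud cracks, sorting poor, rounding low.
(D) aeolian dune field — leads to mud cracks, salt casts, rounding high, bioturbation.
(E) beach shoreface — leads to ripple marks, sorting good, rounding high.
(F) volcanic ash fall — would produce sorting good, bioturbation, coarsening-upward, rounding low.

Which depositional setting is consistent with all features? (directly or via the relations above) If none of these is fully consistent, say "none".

Testing each hypothesis:
(A) debris-flow fan — does not account for mud cracks
(B) estuarine fill — rounding high NO; salt casts yes; sorting good yes; mud cracks yes; bioturbation yes
(C) lacustrine delta — rounding high NO; salt casts yes; sorting good NO; mud cracks yes; bioturbation NO
(D) aeolian dune field — rounding high yes; salt casts yes; sorting good NO; mud cracks yes; bioturbation yes
(E) beach shoreface — rounding high yes; salt casts NO; sorting good yes; mud cracks NO; bioturbation NO
(F) volcanic ash fall — rounding high NO; salt casts NO; sorting good yes; mud cracks NO; bioturbation yes
None of the listed candidates fits everything.

none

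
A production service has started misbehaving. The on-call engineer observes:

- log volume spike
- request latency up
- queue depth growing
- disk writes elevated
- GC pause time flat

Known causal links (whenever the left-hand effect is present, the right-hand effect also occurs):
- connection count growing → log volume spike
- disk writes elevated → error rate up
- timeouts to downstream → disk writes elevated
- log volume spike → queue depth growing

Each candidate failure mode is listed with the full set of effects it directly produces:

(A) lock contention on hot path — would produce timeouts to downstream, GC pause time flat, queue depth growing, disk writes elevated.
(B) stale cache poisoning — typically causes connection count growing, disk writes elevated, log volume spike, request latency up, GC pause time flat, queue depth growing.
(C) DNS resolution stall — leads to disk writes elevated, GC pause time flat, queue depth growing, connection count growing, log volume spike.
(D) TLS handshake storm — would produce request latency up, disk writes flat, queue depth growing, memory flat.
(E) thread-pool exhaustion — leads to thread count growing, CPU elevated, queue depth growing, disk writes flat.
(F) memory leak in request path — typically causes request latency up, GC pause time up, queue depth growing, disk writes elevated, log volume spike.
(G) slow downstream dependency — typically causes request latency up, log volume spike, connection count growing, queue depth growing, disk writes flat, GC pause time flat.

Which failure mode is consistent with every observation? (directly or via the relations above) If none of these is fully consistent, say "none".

B

For each candidate, compare predicted effects to what was observed:
(A) lock contention on hot path — log volume spike ✗; request latency up ✗; queue depth growing ✓; disk writes elevated ✓; GC pause time flat ✓
(B) stale cache poisoning — accounts for every observation
(C) DNS resolution stall — does not account for request latency up
(D) TLS handshake storm — fails on log volume spike, disk writes elevated, GC pause time flat (predicts disk writes flat, not disk writes elevated)
(E) thread-pool exhaustion — log volume spike ✗; request latency up ✗; queue depth growing ✓; disk writes elevated ✗; GC pause time flat ✗
(F) memory leak in request path — fails on GC pause time flat (predicts GC pause time up, not GC pause time flat)
(G) slow downstream dependency — fails on disk writes elevated (predicts disk writes flat, not disk writes elevated)
(B) alone accounts for all the evidence.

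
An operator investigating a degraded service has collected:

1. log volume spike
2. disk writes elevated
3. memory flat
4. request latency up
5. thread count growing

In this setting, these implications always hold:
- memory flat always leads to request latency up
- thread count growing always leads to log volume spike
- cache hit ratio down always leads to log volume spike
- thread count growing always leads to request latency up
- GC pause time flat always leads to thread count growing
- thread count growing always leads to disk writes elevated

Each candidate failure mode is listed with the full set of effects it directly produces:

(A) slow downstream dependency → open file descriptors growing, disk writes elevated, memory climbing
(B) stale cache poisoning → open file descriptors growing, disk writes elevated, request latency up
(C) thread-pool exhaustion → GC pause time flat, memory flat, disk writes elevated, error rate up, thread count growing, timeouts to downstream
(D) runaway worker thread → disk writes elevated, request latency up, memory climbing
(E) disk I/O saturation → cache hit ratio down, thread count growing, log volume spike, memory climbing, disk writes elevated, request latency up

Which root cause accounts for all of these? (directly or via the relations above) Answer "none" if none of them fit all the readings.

For each candidate, compare predicted effects to what was observed:
(A) slow downstream dependency — log volume spike -; disk writes elevated +; memory flat -; request latency up -; thread count growing -
(B) stale cache poisoning — does not account for log volume spike, memory flat, thread count growing
(C) thread-pool exhaustion — log volume spike + (by thread count growing → log volume spike); disk writes elevated +; memory flat +; request latency up + (by memory flat → request latency up); thread count growing +
(D) runaway worker thread — log volume spike -; disk writes elevated +; memory flat -; request latency up +; thread count growing -
(E) disk I/O saturation — log volume spike +; disk writes elevated +; memory flat -; request latency up +; thread count growing +
Only (C) is consistent with every observation.

C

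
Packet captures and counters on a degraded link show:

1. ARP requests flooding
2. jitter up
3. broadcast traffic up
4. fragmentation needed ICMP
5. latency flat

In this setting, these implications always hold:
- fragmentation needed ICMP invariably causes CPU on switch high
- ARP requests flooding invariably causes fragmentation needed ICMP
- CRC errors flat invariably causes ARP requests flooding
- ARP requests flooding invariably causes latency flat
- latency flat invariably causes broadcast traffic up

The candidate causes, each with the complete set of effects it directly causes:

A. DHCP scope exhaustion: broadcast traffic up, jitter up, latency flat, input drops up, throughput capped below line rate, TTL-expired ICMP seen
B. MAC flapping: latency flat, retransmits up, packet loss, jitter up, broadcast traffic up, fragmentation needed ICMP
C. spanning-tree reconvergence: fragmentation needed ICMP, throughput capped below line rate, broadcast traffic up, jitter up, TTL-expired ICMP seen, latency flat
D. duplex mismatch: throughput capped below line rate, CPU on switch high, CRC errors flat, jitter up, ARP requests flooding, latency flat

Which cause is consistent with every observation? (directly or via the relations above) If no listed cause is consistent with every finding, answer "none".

Per-candidate check:
(A) DHCP scope exhaustion — does not account for ARP requests flooding, fragmentation needed ICMP
(B) MAC flapping — ARP requests flooding -; jitter up +; broadcast traffic up +; fragmentation needed ICMP +; latency flat +
(C) spanning-tree reconvergence — does not account for ARP requests flooding
(D) duplex mismatch — accounts for every observation (broadcast traffic up via latency flat → broadcast traffic up)
(D) is the only candidate with no mismatches.

D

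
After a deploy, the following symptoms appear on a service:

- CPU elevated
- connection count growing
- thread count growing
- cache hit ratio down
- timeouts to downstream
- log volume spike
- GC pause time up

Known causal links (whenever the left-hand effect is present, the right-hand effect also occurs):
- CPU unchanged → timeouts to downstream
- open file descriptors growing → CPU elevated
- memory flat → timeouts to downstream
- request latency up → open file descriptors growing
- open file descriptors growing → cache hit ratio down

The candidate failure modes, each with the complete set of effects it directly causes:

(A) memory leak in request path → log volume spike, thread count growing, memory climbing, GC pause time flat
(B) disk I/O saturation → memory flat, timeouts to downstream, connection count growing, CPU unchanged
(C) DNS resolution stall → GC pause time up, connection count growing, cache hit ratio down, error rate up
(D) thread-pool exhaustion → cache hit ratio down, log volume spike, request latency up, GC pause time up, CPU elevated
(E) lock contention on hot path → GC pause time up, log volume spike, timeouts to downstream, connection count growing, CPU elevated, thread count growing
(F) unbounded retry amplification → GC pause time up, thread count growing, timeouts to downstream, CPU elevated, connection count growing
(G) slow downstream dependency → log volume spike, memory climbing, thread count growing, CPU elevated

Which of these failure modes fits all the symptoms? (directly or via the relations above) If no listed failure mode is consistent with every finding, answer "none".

none

Per-candidate check:
(A) memory leak in request path — CPU elevated miss; connection count growing miss; thread count growing match; cache hit ratio down miss; timeouts to downstream miss; log volume spike match; GC pause time up miss
(B) disk I/O saturation — CPU elevated miss; connection count growing match; thread count growing miss; cache hit ratio down miss; timeouts to downstream match; log volume spike miss; GC pause time up miss
(C) DNS resolution stall — CPU elevated miss; connection count growing match; thread count growing miss; cache hit ratio down match; timeouts to downstream miss; log volume spike miss; GC pause time up match
(D) thread-pool exhaustion — does not account for connection count growing, thread count growing, timeouts to downstream
(E) lock contention on hot path — CPU elevated match; connection count growing match; thread count growing match; cache hit ratio down miss; timeouts to downstream match; log volume spike match; GC pause time up match
(F) unbounded retry amplification — does not account for cache hit ratio down, log volume spike
(G) slow downstream dependency — CPU elevated match; connection count growing miss; thread count growing match; cache hit ratio down miss; timeouts to downstream miss; log volume spike match; GC pause time up miss
No candidate is consistent with all observations.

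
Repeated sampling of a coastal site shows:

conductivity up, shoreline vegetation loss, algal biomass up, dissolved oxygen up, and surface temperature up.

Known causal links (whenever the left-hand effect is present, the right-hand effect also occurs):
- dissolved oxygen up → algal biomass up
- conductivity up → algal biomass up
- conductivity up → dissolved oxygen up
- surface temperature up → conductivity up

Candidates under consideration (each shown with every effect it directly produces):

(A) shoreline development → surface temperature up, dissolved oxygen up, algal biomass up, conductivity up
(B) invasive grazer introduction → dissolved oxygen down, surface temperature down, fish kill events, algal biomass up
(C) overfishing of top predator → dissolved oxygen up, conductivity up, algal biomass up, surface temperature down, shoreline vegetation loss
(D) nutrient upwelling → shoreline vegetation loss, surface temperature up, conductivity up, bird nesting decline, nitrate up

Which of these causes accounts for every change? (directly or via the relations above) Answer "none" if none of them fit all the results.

D

Checking each candidate against the observations:
(A) shoreline development — conductivity up +; shoreline vegetation loss -; algal biomass up +; dissolved oxygen up +; surface temperature up +
(B) invasive grazer introduction — fails on conductivity up, shoreline vegetation loss, dissolved oxygen up, surface temperature up (predicts dissolved oxygen down, not dissolved oxygen up; predicts surface temperature down, not surface temperature up)
(C) overfishing of top predator — conductivity up +; shoreline vegetation loss +; algal biomass up +; dissolved oxygen up +; surface temperature up -
(D) nutrient upwelling — conductivity up +; shoreline vegetation loss +; algal biomass up + (through conductivity up → algal biomass up); dissolved oxygen up + (through conductivity up → dissolved oxygen up); surface temperature up +
(D) is the only candidate with no mismatches.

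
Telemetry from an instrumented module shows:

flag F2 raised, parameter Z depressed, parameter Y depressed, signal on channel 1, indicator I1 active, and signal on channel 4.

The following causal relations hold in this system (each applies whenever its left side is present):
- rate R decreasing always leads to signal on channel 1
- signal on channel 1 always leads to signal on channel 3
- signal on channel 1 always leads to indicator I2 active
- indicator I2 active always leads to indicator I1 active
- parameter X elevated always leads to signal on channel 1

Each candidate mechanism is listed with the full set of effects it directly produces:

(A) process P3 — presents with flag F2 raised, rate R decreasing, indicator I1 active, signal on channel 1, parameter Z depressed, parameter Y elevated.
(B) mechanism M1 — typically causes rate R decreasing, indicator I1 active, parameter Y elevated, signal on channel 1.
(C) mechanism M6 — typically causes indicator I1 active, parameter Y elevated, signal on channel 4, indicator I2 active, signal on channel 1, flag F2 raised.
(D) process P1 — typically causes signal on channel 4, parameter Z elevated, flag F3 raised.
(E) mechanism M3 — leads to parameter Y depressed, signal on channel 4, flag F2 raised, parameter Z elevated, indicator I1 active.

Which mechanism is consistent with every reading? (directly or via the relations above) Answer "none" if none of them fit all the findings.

none

Testing each hypothesis:
(A) process P3 — fails on parameter Y depressed, signal on channel 4 (predicts parameter Y elevated, not parameter Y depressed)
(B) mechanism M1 — fails on flag F2 raised, parameter Z depressed, parameter Y depressed, signal on channel 4 (predicts parameter Y elevated, not parameter Y depressed)
(C) mechanism M6 — flag F2 raised ✓; parameter Z depressed ✗; parameter Y depressed ✗; signal on channel 1 ✓; indicator I1 active ✓; signal on channel 4 ✓
(D) process P1 — flag F2 raised ✗; parameter Z depressed ✗; parameter Y depressed ✗; signal on channel 1 ✗; indicator I1 active ✗; signal on channel 4 ✓
(E) mechanism M3 — flag F2 raised ✓; parameter Z depressed ✗; parameter Y depressed ✓; signal on channel 1 ✗; indicator I1 active ✓; signal on channel 4 ✓
Every candidate fails on at least one observation.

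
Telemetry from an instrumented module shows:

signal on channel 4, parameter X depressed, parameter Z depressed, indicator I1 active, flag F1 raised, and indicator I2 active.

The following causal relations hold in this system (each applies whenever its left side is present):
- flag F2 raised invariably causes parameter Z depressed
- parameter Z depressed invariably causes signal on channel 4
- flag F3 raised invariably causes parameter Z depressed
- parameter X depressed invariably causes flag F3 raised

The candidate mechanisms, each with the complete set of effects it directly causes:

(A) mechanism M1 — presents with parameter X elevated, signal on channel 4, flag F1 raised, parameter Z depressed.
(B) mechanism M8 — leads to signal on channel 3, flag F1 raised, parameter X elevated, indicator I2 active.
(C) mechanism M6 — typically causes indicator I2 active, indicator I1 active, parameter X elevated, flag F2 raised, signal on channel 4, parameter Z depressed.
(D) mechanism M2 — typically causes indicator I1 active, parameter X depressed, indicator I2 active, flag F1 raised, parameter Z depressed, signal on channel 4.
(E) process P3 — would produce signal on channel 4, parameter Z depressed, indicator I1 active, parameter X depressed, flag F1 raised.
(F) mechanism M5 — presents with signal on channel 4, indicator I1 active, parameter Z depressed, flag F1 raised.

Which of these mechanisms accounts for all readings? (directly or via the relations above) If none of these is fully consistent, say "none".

D

Testing each hypothesis:
(A) mechanism M1 — signal on channel 4 +; parameter X depressed -; parameter Z depressed +; indicator I1 active -; flag F1 raised +; indicator I2 active -
(B) mechanism M8 — signal on channel 4 -; parameter X depressed -; parameter Z depressed -; indicator I1 active -; flag F1 raised +; indicator I2 active +
(C) mechanism M6 — fails on parameter X depressed, flag F1 raised (predicts parameter X elevated, not parameter X depressed)
(D) mechanism M2 — accounts for every observation
(E) process P3 — signal on channel 4 +; parameter X depressed +; parameter Z depressed +; indicator I1 active +; flag F1 raised +; indicator I2 active -
(F) mechanism M5 — does not account for parameter X depressed, indicator I2 active
Only (D) is consistent with every observation.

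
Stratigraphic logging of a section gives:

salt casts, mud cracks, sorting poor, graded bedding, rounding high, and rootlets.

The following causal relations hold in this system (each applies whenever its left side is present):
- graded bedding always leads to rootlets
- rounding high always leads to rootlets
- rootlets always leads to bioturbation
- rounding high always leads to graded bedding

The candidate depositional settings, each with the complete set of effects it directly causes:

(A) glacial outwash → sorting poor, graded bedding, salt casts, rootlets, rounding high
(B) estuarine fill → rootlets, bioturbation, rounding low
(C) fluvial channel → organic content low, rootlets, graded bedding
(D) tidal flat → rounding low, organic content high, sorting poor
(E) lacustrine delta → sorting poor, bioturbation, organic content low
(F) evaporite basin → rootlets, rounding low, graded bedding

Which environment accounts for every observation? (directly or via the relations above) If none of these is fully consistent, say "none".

none

Checking each candidate against the observations:
(A) glacial outwash — does not account for mud cracks
(B) estuarine fill — salt casts ✗; mud cracks ✗; sorting poor ✗; graded bedding ✗; rounding high ✗; rootlets ✓
(C) fluvial channel — does not account for salt casts, mud cracks, sorting poor, rounding high
(D) tidal flat — salt casts ✗; mud cracks ✗; sorting poor ✓; graded bedding ✗; rounding high ✗; rootlets ✗
(E) lacustrine delta — does not account for salt casts, mud cracks, graded bedding, rounding high, rootlets
(F) evaporite basin — salt casts ✗; mud cracks ✗; sorting poor ✗; graded bedding ✓; rounding high ✗; rootlets ✓
None of the listed candidates fits everything.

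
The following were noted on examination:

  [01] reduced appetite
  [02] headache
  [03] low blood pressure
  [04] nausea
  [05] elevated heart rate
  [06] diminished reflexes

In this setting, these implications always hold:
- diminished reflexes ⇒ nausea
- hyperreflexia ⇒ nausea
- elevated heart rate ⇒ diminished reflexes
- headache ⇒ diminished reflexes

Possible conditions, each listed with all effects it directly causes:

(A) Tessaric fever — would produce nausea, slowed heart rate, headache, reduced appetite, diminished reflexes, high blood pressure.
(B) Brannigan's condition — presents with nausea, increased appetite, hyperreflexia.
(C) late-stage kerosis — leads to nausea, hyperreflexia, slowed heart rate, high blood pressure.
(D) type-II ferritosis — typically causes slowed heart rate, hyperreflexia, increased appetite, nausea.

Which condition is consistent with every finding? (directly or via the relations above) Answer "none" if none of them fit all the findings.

none

Per-candidate check:
(A) Tessaric fever — reduced appetite ✓; headache ✓; low blood pressure ✗; nausea ✓; elevated heart rate ✗; diminished reflexes ✓
(B) Brannigan's condition — fails on reduced appetite, headache, low blood pressure, elevated heart rate, diminished reflexes (predicts increased appetite, not reduced appetite; predicts hyperreflexia, not diminished reflexes)
(C) late-stage kerosis — reduced appetite ✗; headache ✗; low blood pressure ✗; nausea ✓; elevated heart rate ✗; diminished reflexes ✗
(D) type-II ferritosis — fails on reduced appetite, headache, low blood pressure, elevated heart rate, diminished reflexes (predicts increased appetite, not reduced appetite; predicts slowed heart rate, not elevated heart rate; predicts hyperreflexia, not diminished reflexes)
Every candidate fails on at least one observation.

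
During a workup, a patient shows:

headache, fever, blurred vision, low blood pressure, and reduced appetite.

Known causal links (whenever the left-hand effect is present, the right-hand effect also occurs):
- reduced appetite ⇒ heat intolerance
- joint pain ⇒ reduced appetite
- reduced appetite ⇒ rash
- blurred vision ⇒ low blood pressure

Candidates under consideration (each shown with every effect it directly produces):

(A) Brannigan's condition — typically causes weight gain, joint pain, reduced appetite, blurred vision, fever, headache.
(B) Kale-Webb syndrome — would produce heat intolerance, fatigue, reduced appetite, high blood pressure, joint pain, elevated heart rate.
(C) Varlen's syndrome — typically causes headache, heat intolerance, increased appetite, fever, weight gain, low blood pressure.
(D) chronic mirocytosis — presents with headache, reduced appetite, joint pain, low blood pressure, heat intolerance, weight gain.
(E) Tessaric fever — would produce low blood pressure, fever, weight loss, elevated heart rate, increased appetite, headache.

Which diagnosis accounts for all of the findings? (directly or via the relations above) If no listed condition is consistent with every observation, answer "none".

A

Per-candidate check:
(A) Brannigan's condition — headache yes; fever yes; blurred vision yes; low blood pressure yes (through blurred vision → low blood pressure); reduced appetite yes
(B) Kale-Webb syndrome — fails on headache, fever, blurred vision, low blood pressure (predicts high blood pressure, not low blood pressure)
(C) Varlen's syndrome — headache yes; fever yes; blurred vision NO; low blood pressure yes; reduced appetite NO
(D) chronic mirocytosis — does not account for fever, blurred vision
(E) Tessaric fever — headache yes; fever yes; blurred vision NO; low blood pressure yes; reduced appetite NO
(A) is the only candidate with no mismatches.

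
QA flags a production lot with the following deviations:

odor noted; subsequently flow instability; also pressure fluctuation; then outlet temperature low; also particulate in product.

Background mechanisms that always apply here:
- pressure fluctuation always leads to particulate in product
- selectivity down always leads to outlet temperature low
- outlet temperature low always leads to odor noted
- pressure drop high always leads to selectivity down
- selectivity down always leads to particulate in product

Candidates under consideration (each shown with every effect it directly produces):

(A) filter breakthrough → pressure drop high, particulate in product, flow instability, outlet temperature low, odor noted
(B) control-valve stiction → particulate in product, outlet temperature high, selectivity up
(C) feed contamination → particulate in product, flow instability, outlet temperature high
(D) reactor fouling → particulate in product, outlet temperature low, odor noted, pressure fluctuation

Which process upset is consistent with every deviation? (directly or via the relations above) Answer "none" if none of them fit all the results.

none

Testing each hypothesis:
(A) filter breakthrough — does not account for pressure fluctuation
(B) control-valve stiction — odor noted NO; flow instability NO; pressure fluctuation NO; outlet temperature low NO; particulate in product yes
(C) feed contamination — fails on odor noted, pressure fluctuation, outlet temperature low (predicts outlet temperature high, not outlet temperature low)
(D) reactor fouling — does not account for flow instability
None of the listed candidates fits everything.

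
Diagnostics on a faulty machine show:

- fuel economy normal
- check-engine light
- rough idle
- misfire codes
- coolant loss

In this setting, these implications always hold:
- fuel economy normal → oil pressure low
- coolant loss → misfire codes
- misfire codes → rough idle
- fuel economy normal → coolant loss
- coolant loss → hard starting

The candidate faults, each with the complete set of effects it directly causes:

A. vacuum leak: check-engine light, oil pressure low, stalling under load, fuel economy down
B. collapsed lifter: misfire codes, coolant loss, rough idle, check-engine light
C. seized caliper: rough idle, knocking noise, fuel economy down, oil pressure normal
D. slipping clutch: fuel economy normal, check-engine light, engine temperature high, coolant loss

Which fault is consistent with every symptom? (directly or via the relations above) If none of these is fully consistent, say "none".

D

For each candidate, compare predicted effects to what was observed:
(A) vacuum leak — fails on fuel economy normal, rough idle, misfire codes, coolant loss (predicts fuel economy down, not fuel economy normal)
(B) collapsed lifter — does not account for fuel economy normal
(C) seized caliper — fails on fuel economy normal, check-engine light, misfire codes, coolant loss (predicts fuel economy down, not fuel economy normal)
(D) slipping clutch — accounts for every observation (rough idle through coolant loss → misfire codes → rough idle)
Only (D) is consistent with every observation.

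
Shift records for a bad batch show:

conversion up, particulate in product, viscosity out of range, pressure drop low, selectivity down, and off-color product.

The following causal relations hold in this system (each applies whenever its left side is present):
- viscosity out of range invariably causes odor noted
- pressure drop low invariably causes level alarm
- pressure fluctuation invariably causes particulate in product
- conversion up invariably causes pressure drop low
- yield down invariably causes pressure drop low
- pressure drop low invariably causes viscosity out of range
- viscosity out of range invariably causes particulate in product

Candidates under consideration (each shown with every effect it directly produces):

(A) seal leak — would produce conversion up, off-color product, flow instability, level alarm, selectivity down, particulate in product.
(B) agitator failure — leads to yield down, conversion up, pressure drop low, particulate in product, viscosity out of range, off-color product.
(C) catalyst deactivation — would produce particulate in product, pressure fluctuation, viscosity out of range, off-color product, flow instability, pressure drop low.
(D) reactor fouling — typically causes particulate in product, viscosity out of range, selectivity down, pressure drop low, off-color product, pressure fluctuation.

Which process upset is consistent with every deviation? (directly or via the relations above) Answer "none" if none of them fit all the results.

For each candidate, compare predicted effects to what was observed:
(A) seal leak — accounts for every observation (viscosity out of range by conversion up → pressure drop low → viscosity out of range)
(B) agitator failure — does not account for selectivity down
(C) catalyst deactivation — conversion up NO; particulate in product yes; viscosity out of range yes; pressure drop low yes; selectivity down NO; off-color product yes
(D) reactor fouling — conversion up NO; particulate in product yes; viscosity out of range yes; pressure drop low yes; selectivity down yes; off-color product yes
(A) alone accounts for all the evidence.

A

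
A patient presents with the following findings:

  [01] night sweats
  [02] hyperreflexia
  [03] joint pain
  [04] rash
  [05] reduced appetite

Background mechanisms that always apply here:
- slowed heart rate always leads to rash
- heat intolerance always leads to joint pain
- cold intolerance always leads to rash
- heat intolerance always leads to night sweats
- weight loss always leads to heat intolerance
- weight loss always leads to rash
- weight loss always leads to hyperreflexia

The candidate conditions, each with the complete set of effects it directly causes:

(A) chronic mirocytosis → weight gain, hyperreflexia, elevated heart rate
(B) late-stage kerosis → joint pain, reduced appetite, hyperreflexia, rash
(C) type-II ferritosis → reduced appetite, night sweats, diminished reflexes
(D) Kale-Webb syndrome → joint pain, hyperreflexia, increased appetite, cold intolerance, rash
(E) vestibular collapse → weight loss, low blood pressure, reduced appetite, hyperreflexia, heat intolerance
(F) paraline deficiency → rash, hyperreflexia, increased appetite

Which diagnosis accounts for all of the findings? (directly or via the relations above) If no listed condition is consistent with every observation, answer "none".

E

Checking each candidate against the observations:
(A) chronic mirocytosis — does not account for night sweats, joint pain, rash, reduced appetite
(B) late-stage kerosis — does not account for night sweats
(C) type-II ferritosis — night sweats +; hyperreflexia -; joint pain -; rash -; reduced appetite +
(D) Kale-Webb syndrome — fails on night sweats, reduced appetite (predicts increased appetite, not reduced appetite)
(E) vestibular collapse — accounts for every observation (night sweats through heat intolerance → night sweats)
(F) paraline deficiency — fails on night sweats, joint pain, reduced appetite (predicts increased appetite, not reduced appetite)
(E) is the only candidate with no mismatches.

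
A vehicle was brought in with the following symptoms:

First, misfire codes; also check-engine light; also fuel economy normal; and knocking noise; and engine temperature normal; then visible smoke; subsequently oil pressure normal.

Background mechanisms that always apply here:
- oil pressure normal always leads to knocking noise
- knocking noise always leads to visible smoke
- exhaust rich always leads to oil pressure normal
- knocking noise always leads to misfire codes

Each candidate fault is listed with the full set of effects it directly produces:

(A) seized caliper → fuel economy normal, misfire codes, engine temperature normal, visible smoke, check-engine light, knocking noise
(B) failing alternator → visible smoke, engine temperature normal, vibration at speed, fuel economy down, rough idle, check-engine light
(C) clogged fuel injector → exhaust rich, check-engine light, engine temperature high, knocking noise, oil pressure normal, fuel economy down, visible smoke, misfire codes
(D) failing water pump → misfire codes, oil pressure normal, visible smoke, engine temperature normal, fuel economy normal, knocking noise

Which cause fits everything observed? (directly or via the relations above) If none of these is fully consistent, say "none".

none

Testing each hypothesis:
(A) seized caliper — misfire codes ✓; check-engine light ✓; fuel economy normal ✓; knocking noise ✓; engine temperature normal ✓; visible smoke ✓; oil pressure normal ✗
(B) failing alternator — fails on misfire codes, fuel economy normal, knocking noise, oil pressure normal (predicts fuel economy down, not fuel economy normal)
(C) clogged fuel injector — fails on fuel economy normal, engine temperature normal (predicts fuel economy down, not fuel economy normal; predicts engine temperature high, not engine temperature normal)
(D) failing water pump — does not account for check-engine light
No candidate is consistent with all observations.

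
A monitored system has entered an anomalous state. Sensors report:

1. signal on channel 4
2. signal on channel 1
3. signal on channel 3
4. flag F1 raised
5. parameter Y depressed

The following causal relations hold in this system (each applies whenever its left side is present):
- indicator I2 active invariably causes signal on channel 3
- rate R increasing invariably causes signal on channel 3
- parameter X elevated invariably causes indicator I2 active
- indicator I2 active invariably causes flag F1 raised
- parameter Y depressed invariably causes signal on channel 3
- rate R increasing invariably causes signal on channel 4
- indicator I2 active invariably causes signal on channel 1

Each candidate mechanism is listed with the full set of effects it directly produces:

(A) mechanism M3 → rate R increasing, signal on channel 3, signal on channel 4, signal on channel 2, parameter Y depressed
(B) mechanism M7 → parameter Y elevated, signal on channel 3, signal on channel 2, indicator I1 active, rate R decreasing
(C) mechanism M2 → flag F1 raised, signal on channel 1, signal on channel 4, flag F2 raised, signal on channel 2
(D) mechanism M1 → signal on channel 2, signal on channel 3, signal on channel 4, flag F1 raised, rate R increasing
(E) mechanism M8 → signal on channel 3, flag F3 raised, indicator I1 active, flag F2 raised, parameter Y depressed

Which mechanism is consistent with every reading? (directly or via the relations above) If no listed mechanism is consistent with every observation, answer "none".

none

Per-candidate check:
(A) mechanism M3 — does not account for signal on channel 1, flag F1 raised
(B) mechanism M7 — signal on channel 4 ✗; signal on channel 1 ✗; signal on channel 3 ✓; flag F1 raised ✗; parameter Y depressed ✗
(C) mechanism M2 — signal on channel 4 ✓; signal on channel 1 ✓; signal on channel 3 ✗; flag F1 raised ✓; parameter Y depressed ✗
(D) mechanism M1 — signal on channel 4 ✓; signal on channel 1 ✗; signal on channel 3 ✓; flag F1 raised ✓; parameter Y depressed ✗
(E) mechanism M8 — does not account for signal on channel 4, signal on channel 1, flag F1 raised
No candidate is consistent with all observations.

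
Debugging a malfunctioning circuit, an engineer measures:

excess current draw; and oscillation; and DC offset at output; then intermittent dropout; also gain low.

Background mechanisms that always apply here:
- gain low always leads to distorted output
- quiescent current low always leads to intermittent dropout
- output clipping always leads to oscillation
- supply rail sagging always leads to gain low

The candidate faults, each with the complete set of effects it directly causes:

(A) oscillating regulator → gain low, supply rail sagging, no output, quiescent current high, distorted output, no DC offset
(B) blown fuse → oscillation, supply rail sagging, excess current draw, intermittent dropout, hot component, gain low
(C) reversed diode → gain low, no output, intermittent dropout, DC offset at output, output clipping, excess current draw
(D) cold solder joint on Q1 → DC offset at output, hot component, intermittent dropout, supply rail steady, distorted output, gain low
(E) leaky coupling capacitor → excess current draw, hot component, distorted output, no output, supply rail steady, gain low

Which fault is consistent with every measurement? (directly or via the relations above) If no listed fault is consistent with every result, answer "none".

Per-candidate check:
(A) oscillating regulator — fails on excess current draw, oscillation, DC offset at output, intermittent dropout (predicts no DC offset, not DC offset at output)
(B) blown fuse — does not account for DC offset at output
(C) reversed diode — excess current draw yes; oscillation yes (through output clipping → oscillation); DC offset at output yes; intermittent dropout yes; gain low yes
(D) cold solder joint on Q1 — excess current draw NO; oscillation NO; DC offset at output yes; intermittent dropout yes; gain low yes
(E) leaky coupling capacitor — excess current draw yes; oscillation NO; DC offset at output NO; intermittent dropout NO; gain low yes
(C) alone accounts for all the evidence.

C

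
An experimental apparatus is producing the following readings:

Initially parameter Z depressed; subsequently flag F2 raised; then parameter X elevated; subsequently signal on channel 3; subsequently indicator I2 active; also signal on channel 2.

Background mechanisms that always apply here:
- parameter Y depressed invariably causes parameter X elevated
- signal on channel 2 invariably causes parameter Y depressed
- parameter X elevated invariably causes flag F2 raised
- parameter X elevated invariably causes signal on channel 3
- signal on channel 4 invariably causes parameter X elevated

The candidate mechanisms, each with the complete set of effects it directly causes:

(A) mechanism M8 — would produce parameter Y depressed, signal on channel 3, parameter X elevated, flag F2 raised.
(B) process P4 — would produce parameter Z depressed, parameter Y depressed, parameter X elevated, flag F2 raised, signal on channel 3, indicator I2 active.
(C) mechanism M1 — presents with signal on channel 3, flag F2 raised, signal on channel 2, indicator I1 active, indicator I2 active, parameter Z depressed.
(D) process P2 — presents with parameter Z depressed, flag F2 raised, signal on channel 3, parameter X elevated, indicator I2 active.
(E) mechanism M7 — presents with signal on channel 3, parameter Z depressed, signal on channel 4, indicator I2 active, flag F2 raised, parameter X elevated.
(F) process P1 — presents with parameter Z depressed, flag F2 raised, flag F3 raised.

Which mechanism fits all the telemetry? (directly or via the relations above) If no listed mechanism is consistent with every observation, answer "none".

C

Checking each candidate against the observations:
(A) mechanism M8 — does not account for parameter Z depressed, indicator I2 active, signal on channel 2
(B) process P4 — does not account for signal on channel 2
(C) mechanism M1 — parameter Z depressed match; flag F2 raised match; parameter X elevated match (via signal on channel 2 → parameter Y depressed → parameter X elevated); signal on channel 3 match; indicator I2 active match; signal on channel 2 match
(D) process P2 — does not account for signal on channel 2
(E) mechanism M7 — parameter Z depressed match; flag F2 raised match; parameter X elevated match; signal on channel 3 match; indicator I2 active match; signal on channel 2 miss
(F) process P1 — does not account for parameter X elevated, signal on channel 3, indicator I2 active, signal on channel 2
Only (C) is consistent with every observation.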